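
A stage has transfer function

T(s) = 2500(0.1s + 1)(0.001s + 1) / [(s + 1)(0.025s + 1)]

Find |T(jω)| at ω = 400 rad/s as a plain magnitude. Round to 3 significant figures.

At ω = 400 rad/s:
zero (1 + j400·0.1) = 1 + j40 → |·| ≈ 40.012, ∠ ≈ 88.57°
zero (1 + j400·0.001) = 1 + j0.4 → |·| ≈ 1.077, ∠ ≈ 21.80°
pole (1 + j400·1) = 1 + j400 → |·| ≈ 400, ∠ ≈ 89.86°
pole (1 + j400·0.025) = 1 + j10 → |·| ≈ 10.05, ∠ ≈ 84.29°
|T| = 2500 · 40.012 · 1.077 / (400 · 10.05) ≈ 26.799

26.8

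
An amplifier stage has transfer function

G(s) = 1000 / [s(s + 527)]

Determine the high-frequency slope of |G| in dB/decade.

-40 dB/decade

Each pole contributes −20 dB/decade at high frequency; each zero contributes +20 dB/decade.
Net: 0 zero(s) − 2 pole(s) → -40 dB/decade.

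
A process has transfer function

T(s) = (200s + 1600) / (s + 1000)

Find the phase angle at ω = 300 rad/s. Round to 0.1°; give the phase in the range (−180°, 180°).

Substitute s = j300:
Numerator: 200(j300) + 1600 = 1600 + j60000
Denominator: (j300) + 1000 = 1000 + j300
|N| = √(1600² + 60000²) ≈ 60021, ∠N ≈ 88.47°
|D| = √(1000² + 300²) ≈ 1044, ∠D ≈ 16.70°
∠T = 88.47° − 16.70° = 71.77°

71.8°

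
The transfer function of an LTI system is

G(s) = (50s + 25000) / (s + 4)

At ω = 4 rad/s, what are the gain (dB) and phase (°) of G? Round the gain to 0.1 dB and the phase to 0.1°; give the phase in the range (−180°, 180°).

Substitute s = j4:
Numerator: 50(j4) + 25000 = 25000 + j200
Denominator: (j4) + 4 = 4 + j4
|N| = √(25000² + 200²) ≈ 25001, ∠N ≈ 0.46°
|D| = √(4² + 4²) ≈ 5.6569, ∠D ≈ 45.00°
|G| = 25001 / 5.6569 ≈ 4419.6
Gain = 20 log₁₀(4419.6) ≈ 72.91 dB
∠G = 0.46° − 45.00° = -44.54°

72.9 dB, -44.5°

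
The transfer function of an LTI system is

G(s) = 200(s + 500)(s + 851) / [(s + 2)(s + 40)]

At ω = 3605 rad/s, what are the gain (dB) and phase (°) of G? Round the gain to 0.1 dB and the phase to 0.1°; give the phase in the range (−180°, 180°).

At s = jω = j3605:
zero (s+500): 500 + j3605 → |·| = √(500²+3605²) = √13246025 ≈ 3639.5, ∠ = arctan(3605/500) ≈ 82.10°
zero (s+851): 851 + j3605 → |·| = √(851²+3605²) = √13720226 ≈ 3704.1, ∠ = arctan(3605/851) ≈ 76.72°
pole (s+2): 2 + j3605 → |·| = √(2²+3605²) = √12996029 ≈ 3605, ∠ = arctan(3605/2) ≈ 89.97°
pole (s+40): 40 + j3605 → |·| = √(40²+3605²) = √12997625 ≈ 3605.2, ∠ = arctan(3605/40) ≈ 89.36°
|G| = 200 · 1.3481e+07 / 1.2997e+07 ≈ 207.45
Gain = 20 log₁₀(207.45) ≈ 46.34 dB
∠G = 158.82° − 179.33° = -20.51°

46.3 dB, -20.5°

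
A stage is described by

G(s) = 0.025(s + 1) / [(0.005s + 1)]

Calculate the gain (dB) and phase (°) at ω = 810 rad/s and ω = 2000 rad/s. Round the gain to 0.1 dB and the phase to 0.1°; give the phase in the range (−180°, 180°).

ω = 810: 13.7 dB, 13.8°; ω = 2000: 13.9 dB, 5.7°

At ω = 810 rad/s:
zero (1 + j810·1) = 1 + j810 → |·| ≈ 810, ∠ ≈ 89.93°
pole (1 + j810·0.005) = 1 + j4.05 → |·| ≈ 4.1716, ∠ ≈ 76.13°
|G| = 0.025 · 810 / (4.1716) ≈ 4.8543
Gain = 20 log₁₀(4.8543) ≈ 13.72 dB
∠G = (89.93°) − (76.13°) = 13.80°

At ω = 2000 rad/s:
zero (1 + j2000·1) = 1 + j2000 → |·| ≈ 2000, ∠ ≈ 89.97°
pole (1 + j2000·0.005) = 1 + j10 → |·| ≈ 10.05, ∠ ≈ 84.29°
|G| = 0.025 · 2000 / (10.05) ≈ 4.9751
Gain = 20 log₁₀(4.9751) ≈ 13.94 dB
∠G = (89.97°) − (84.29°) = 5.68°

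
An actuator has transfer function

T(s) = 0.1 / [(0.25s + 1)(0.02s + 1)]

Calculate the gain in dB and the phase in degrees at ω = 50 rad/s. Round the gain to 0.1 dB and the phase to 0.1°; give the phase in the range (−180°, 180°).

-45.0 dB, -130.4°

At ω = 50 rad/s:
pole (1 + j50·0.25) = 1 + j12.5 → |·| ≈ 12.54, ∠ ≈ 85.43°
pole (1 + j50·0.02) = 1 + j1 → |·| ≈ 1.4142, ∠ ≈ 45.00°
|T| = 0.1 · 1 / (12.54 · 1.4142) ≈ 0.0056389
Gain = 20 log₁₀(0.0056389) ≈ -44.98 dB
∠T = (0°) − (85.43° + 45.00°) = -130.43°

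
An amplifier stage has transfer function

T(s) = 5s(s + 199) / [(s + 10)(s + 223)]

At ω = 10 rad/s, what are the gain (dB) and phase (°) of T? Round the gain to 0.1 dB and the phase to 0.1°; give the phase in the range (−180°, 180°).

At s = jω = j10:
zero (s+199): 199 + j10 → |·| = √(199²+10²) = √39701 ≈ 199.25, ∠ = arctan(10/199) ≈ 2.88°
zero at origin: s = j10 → |·| = 10, ∠ = 90.00°
pole (s+10): 10 + j10 → |·| = √(10²+10²) = √200 ≈ 14.142, ∠ = arctan(10/10) ≈ 45.00°
pole (s+223): 223 + j10 → |·| = √(223²+10²) = √49829 ≈ 223.22, ∠ = arctan(10/223) ≈ 2.57°
|T| = 5 · 1992.5 / 3156.8 ≈ 3.1559
Gain = 20 log₁₀(3.1559) ≈ 9.98 dB
∠T = 92.88° − 47.57° = 45.31°

10.0 dB, 45.3°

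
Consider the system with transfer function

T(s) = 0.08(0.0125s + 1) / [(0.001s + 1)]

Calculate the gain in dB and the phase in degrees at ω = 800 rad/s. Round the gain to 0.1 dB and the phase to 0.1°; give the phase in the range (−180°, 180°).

-4.0 dB, 45.6°

At ω = 800 rad/s:
zero (1 + j800·0.0125) = 1 + j10 → |·| ≈ 10.05, ∠ ≈ 84.29°
pole (1 + j800·0.001) = 1 + j0.8 → |·| ≈ 1.2806, ∠ ≈ 38.66°
|T| = 0.08 · 10.05 / (1.2806) ≈ 0.62783
Gain = 20 log₁₀(0.62783) ≈ -4.04 dB
∠T = (84.29°) − (38.66°) = 45.63°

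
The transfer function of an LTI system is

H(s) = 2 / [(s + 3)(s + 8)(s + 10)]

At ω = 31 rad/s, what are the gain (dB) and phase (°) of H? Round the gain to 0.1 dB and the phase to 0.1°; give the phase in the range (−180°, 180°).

-84.2 dB, 127.9°

At s = jω = j31:
pole (s+3): 3 + j31 → |·| = √(3²+31²) = √970 ≈ 31.145, ∠ = arctan(31/3) ≈ 84.47°
pole (s+8): 8 + j31 → |·| = √(8²+31²) = √1025 ≈ 32.016, ∠ = arctan(31/8) ≈ 75.53°
pole (s+10): 10 + j31 → |·| = √(10²+31²) = √1061 ≈ 32.573, ∠ = arctan(31/10) ≈ 72.12°
|H| = 2 / 32480 ≈ 6.1576e-05
Gain = 20 log₁₀(6.1576e-05) ≈ -84.21 dB
∠H = 0.00° − 232.12° = -232.12° ≡ 127.88° (principal value)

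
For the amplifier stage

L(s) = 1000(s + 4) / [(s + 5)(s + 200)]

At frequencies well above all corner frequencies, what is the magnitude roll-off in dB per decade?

-20 dB/decade

Each pole contributes −20 dB/decade at high frequency; each zero contributes +20 dB/decade.
Net: 1 zero(s) − 2 pole(s) → -20 dB/decade.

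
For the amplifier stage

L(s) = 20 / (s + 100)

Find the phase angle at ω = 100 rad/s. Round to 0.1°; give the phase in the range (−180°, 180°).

-45.0°

At s = jω = j100:
pole (s+100): 100 + j100 → |·| = √(100²+100²) = √20000 ≈ 141.42, ∠ = arctan(100/100) ≈ 45.00°
∠L = 0.00° − 45.00° = -45.00°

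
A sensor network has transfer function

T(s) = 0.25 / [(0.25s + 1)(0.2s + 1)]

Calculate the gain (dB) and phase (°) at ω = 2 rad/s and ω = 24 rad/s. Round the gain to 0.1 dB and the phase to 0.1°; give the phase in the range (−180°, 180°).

ω = 2: -13.7 dB, -48.4°; ω = 24: -41.5 dB, -158.8°

At ω = 2 rad/s:
pole (1 + j2·0.25) = 1 + j0.5 → |·| ≈ 1.118, ∠ ≈ 26.57°
pole (1 + j2·0.2) = 1 + j0.4 → |·| ≈ 1.077, ∠ ≈ 21.80°
|T| = 0.25 · 1 / (1.118 · 1.077) ≈ 0.20763
Gain = 20 log₁₀(0.20763) ≈ -13.65 dB
∠T = (0°) − (26.57° + 21.80°) = -48.37°

At ω = 24 rad/s:
pole (1 + j24·0.25) = 1 + j6 → |·| ≈ 6.0828, ∠ ≈ 80.54°
pole (1 + j24·0.2) = 1 + j4.8 → |·| ≈ 4.9031, ∠ ≈ 78.23°
|T| = 0.25 · 1 / (6.0828 · 4.9031) ≈ 0.0083823
Gain = 20 log₁₀(0.0083823) ≈ -41.53 dB
∠T = (0°) − (80.54° + 78.23°) = -158.77°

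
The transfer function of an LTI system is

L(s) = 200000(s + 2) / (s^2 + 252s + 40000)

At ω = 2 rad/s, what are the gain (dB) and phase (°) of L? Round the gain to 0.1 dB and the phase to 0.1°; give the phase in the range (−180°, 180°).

23.0 dB, 44.3°

At s = jω = j2:
zero (s+2): 2 + j2 → |·| = √(2²+2²) = √8 ≈ 2.8284, ∠ = arctan(2/2) ≈ 45.00°
quadratic: (j2)² + 252·j2 + 40000 = 39996 + j504 → |·| ≈ 39999, ∠ ≈ 0.72°
|L| = 200000 · 2.8284 / 39999 ≈ 14.142
Gain = 20 log₁₀(14.142) ≈ 23.01 dB
∠L = 45.00° − 0.72° = 44.28°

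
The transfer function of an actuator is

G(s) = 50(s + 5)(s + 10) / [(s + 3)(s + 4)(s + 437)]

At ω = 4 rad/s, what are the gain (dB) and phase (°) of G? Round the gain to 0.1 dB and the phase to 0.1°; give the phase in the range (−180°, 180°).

At s = jω = j4:
zero (s+5): 5 + j4 → |·| = √(5²+4²) = √41 ≈ 6.4031, ∠ = arctan(4/5) ≈ 38.66°
zero (s+10): 10 + j4 → |·| = √(10²+4²) = √116 ≈ 10.77, ∠ = arctan(4/10) ≈ 21.80°
pole (s+3): 3 + j4 → |·| = √(3²+4²) = √25 ≈ 5, ∠ = arctan(4/3) ≈ 53.13°
pole (s+4): 4 + j4 → |·| = √(4²+4²) = √32 ≈ 5.6569, ∠ = arctan(4/4) ≈ 45.00°
pole (s+437): 437 + j4 → |·| = √(437²+4²) = √190985 ≈ 437.02, ∠ = arctan(4/437) ≈ 0.52°
|G| = 50 · 68.961 / 12361 ≈ 0.27895
Gain = 20 log₁₀(0.27895) ≈ -11.09 dB
∠G = 60.46° − 98.65° = -38.19°

-11.1 dB, -38.2°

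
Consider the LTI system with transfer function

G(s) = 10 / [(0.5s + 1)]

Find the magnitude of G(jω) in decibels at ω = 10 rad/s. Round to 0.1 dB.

5.9 dB

At ω = 10 rad/s:
pole (1 + j10·0.5) = 1 + j5 → |·| ≈ 5.099, ∠ ≈ 78.69°
|G| = 10 · 1 / (5.099) ≈ 1.9612
Gain = 20 log₁₀(1.9612) ≈ 5.85 dB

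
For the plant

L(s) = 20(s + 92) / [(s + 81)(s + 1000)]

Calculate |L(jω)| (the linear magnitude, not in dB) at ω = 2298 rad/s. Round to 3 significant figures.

0.00798

At s = jω = j2298:
zero (s+92): 92 + j2298 → |·| = √(92²+2298²) = √5289268 ≈ 2299.8, ∠ = arctan(2298/92) ≈ 87.71°
pole (s+81): 81 + j2298 → |·| = √(81²+2298²) = √5287365 ≈ 2299.4, ∠ = arctan(2298/81) ≈ 87.98°
pole (s+1000): 1000 + j2298 → |·| = √(1000²+2298²) = √6280804 ≈ 2506.2, ∠ = arctan(2298/1000) ≈ 66.48°
|L| = 20 · 2299.8 / 5.7628e+06 ≈ 0.0079815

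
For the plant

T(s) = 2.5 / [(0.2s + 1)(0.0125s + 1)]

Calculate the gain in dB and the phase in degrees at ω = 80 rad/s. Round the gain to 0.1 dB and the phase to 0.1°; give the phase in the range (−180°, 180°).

-19.2 dB, -131.4°

At ω = 80 rad/s:
pole (1 + j80·0.2) = 1 + j16 → |·| ≈ 16.031, ∠ ≈ 86.42°
pole (1 + j80·0.0125) = 1 + j1 → |·| ≈ 1.4142, ∠ ≈ 45.00°
|T| = 2.5 · 1 / (16.031 · 1.4142) ≈ 0.11027
Gain = 20 log₁₀(0.11027) ≈ -19.15 dB
∠T = (0°) − (86.42° + 45.00°) = -131.42°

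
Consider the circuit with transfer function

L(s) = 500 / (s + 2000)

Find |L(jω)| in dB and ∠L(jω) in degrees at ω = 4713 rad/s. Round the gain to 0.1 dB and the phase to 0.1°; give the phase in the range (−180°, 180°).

Substitute s = j4713:
Numerator: 500 = 500 + j0
Denominator: (j4713) + 2000 = 2000 + j4713
|N| = √(500² + 0²) ≈ 500, ∠N ≈ 0.00°
|D| = √(2000² + 4713²) ≈ 5119.8, ∠D ≈ 67.01°
|L| = 500 / 5119.8 ≈ 0.09766
Gain = 20 log₁₀(0.09766) ≈ -20.21 dB
∠L = 0.00° − 67.01° = -67.01°

-20.2 dB, -67.0°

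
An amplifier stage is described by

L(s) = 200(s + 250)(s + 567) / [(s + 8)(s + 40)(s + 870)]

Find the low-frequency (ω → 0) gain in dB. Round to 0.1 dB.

40.2 dB

L(0) = 200·250·567 / (8·40·870) ≈ 101.83
20 log₁₀(101.83) ≈ 40.16 dB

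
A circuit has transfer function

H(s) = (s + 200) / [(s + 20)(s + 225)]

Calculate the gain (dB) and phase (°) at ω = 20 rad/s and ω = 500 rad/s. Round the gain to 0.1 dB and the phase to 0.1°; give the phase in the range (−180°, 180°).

At s = jω = j20:
zero (s+200): 200 + j20 → |·| = √(200²+20²) = √40400 ≈ 201, ∠ = arctan(20/200) ≈ 5.71°
pole (s+20): 20 + j20 → |·| = √(20²+20²) = √800 ≈ 28.284, ∠ = arctan(20/20) ≈ 45.00°
pole (s+225): 225 + j20 → |·| = √(225²+20²) = √51025 ≈ 225.89, ∠ = arctan(20/225) ≈ 5.08°
|H| = 1 · 201 / 6389.1 ≈ 0.03146
Gain = 20 log₁₀(0.03146) ≈ -30.04 dB
∠H = 5.71° − 50.08° = -44.37°

At s = jω = j500:
zero (s+200): 200 + j500 → |·| = √(200²+500²) = √290000 ≈ 538.52, ∠ = arctan(500/200) ≈ 68.20°
pole (s+20): 20 + j500 → |·| = √(20²+500²) = √250400 ≈ 500.4, ∠ = arctan(500/20) ≈ 87.71°
pole (s+225): 225 + j500 → |·| = √(225²+500²) = √300625 ≈ 548.29, ∠ = arctan(500/225) ≈ 65.77°
|H| = 1 · 538.52 / 2.7436e+05 ≈ 0.0019628
Gain = 20 log₁₀(0.0019628) ≈ -54.14 dB
∠H = 68.20° − 153.48° = -85.28°

ω = 20: -30.0 dB, -44.4°; ω = 500: -54.1 dB, -85.3°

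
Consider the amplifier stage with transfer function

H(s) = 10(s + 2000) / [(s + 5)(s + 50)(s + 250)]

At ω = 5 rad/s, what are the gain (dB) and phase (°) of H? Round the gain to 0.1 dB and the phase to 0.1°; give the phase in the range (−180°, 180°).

At s = jω = j5:
zero (s+2000): 2000 + j5 → |·| = √(2000²+5²) = √4000025 ≈ 2000, ∠ = arctan(5/2000) ≈ 0.14°
pole (s+5): 5 + j5 → |·| = √(5²+5²) = √50 ≈ 7.0711, ∠ = arctan(5/5) ≈ 45.00°
pole (s+50): 50 + j5 → |·| = √(50²+5²) = √2525 ≈ 50.249, ∠ = arctan(5/50) ≈ 5.71°
pole (s+250): 250 + j5 → |·| = √(250²+5²) = √62525 ≈ 250.05, ∠ = arctan(5/250) ≈ 1.15°
|H| = 10 · 2000 / 88847 ≈ 0.22511
Gain = 20 log₁₀(0.22511) ≈ -12.95 dB
∠H = 0.14° − 51.86° = -51.72°

-13.0 dB, -51.7°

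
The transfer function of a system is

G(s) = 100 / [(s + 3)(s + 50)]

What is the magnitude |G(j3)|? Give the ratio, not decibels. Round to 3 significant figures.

0.471

At s = jω = j3:
pole (s+3): 3 + j3 → |·| = √(3²+3²) = √18 ≈ 4.2426, ∠ = arctan(3/3) ≈ 45.00°
pole (s+50): 50 + j3 → |·| = √(50²+3²) = √2509 ≈ 50.09, ∠ = arctan(3/50) ≈ 3.43°
|G| = 100 / 212.51 ≈ 0.47057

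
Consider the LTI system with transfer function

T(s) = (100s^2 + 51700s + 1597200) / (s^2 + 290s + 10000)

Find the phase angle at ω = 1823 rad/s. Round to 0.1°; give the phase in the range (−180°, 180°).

-6.8°

Substitute s = j1823:
Numerator: 100(j1823)^2 + 51700(j1823) + 1597200 = -330735700 + j94249100
Denominator: (j1823)^2 + 290(j1823) + 10000 = -3313329 + j528670
|N| = √(330735700² + 94249100²) ≈ 3.439e+08, ∠N ≈ 164.09°
|D| = √(3313329² + 528670²) ≈ 3.3552e+06, ∠D ≈ 170.93°
∠T = 164.09° − 170.93° = -6.84°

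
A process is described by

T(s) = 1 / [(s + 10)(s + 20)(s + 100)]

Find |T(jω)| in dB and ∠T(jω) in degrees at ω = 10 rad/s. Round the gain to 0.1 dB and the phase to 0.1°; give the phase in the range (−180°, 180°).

At s = jω = j10:
pole (s+10): 10 + j10 → |·| = √(10²+10²) = √200 ≈ 14.142, ∠ = arctan(10/10) ≈ 45.00°
pole (s+20): 20 + j10 → |·| = √(20²+10²) = √500 ≈ 22.361, ∠ = arctan(10/20) ≈ 26.57°
pole (s+100): 100 + j10 → |·| = √(100²+10²) = √10100 ≈ 100.5, ∠ = arctan(10/100) ≈ 5.71°
|T| = 1 / 31781 ≈ 3.1465e-05
Gain = 20 log₁₀(3.1465e-05) ≈ -90.04 dB
∠T = 0.00° − 77.28° = -77.28°

-90.0 dB, -77.3°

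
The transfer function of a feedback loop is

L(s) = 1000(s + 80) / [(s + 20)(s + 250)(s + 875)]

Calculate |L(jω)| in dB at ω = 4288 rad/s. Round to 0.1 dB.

At s = jω = j4288:
zero (s+80): 80 + j4288 → |·| = √(80²+4288²) = √18393344 ≈ 4288.7, ∠ = arctan(4288/80) ≈ 88.93°
pole (s+20): 20 + j4288 → |·| = √(20²+4288²) = √18387344 ≈ 4288, ∠ = arctan(4288/20) ≈ 89.73°
pole (s+250): 250 + j4288 → |·| = √(250²+4288²) = √18449444 ≈ 4295.3, ∠ = arctan(4288/250) ≈ 86.66°
pole (s+875): 875 + j4288 → |·| = √(875²+4288²) = √19152569 ≈ 4376.4, ∠ = arctan(4288/875) ≈ 78.47°
|L| = 1000 · 4288.7 / 8.0606e+10 ≈ 5.3206e-05
Gain = 20 log₁₀(5.3206e-05) ≈ -85.48 dB

-85.5 dB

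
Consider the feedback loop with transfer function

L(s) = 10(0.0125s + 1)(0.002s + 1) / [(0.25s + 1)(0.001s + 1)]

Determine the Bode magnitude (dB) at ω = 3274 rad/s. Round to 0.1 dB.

At ω = 3274 rad/s:
zero (1 + j3274·0.0125) = 1 + j40.925 → |·| ≈ 40.937, ∠ ≈ 88.60°
zero (1 + j3274·0.002) = 1 + j6.548 → |·| ≈ 6.6239, ∠ ≈ 81.32°
pole (1 + j3274·0.25) = 1 + j818.5 → |·| ≈ 818.5, ∠ ≈ 89.93°
pole (1 + j3274·0.001) = 1 + j3.274 → |·| ≈ 3.4233, ∠ ≈ 73.02°
|L| = 10 · 40.937 · 6.6239 / (818.5 · 3.4233) ≈ 0.96776
Gain = 20 log₁₀(0.96776) ≈ -0.28 dB

-0.3 dB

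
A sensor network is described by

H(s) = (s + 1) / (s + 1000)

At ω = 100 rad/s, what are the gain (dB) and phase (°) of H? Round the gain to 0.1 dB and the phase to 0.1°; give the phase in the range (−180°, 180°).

-20.0 dB, 83.7°

Substitute s = j100:
Numerator: (j100) + 1 = 1 + j100
Denominator: (j100) + 1000 = 1000 + j100
|N| = √(1² + 100²) ≈ 100, ∠N ≈ 89.43°
|D| = √(1000² + 100²) ≈ 1005, ∠D ≈ 5.71°
|H| = 100 / 1005 ≈ 0.099502
Gain = 20 log₁₀(0.099502) ≈ -20.04 dB
∠H = 89.43° − 5.71° = 83.72°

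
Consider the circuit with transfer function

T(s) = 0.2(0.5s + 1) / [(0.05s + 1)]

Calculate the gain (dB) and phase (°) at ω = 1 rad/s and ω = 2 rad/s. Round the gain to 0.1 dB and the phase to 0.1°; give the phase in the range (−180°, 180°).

At ω = 1 rad/s:
zero (1 + j1·0.5) = 1 + j0.5 → |·| ≈ 1.118, ∠ ≈ 26.57°
pole (1 + j1·0.05) = 1 + j0.05 → |·| ≈ 1.0012, ∠ ≈ 2.86°
|T| = 0.2 · 1.118 / (1.0012) ≈ 0.22333
Gain = 20 log₁₀(0.22333) ≈ -13.02 dB
∠T = (26.57°) − (2.86°) = 23.71°

At ω = 2 rad/s:
zero (1 + j2·0.5) = 1 + j1 → |·| ≈ 1.4142, ∠ ≈ 45.00°
pole (1 + j2·0.05) = 1 + j0.1 → |·| ≈ 1.005, ∠ ≈ 5.71°
|T| = 0.2 · 1.4142 / (1.005) ≈ 0.28143
Gain = 20 log₁₀(0.28143) ≈ -11.01 dB
∠T = (45.00°) − (5.71°) = 39.29°

ω = 1: -13.0 dB, 23.7°; ω = 2: -11.0 dB, 39.3°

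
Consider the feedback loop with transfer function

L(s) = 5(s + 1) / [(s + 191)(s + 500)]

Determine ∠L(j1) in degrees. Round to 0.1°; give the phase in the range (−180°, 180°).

44.6°

At s = jω = j1:
zero (s+1): 1 + j1 → |·| = √(1²+1²) = √2 ≈ 1.4142, ∠ = arctan(1/1) ≈ 45.00°
pole (s+191): 191 + j1 → |·| = √(191²+1²) = √36482 ≈ 191, ∠ = arctan(1/191) ≈ 0.30°
pole (s+500): 500 + j1 → |·| = √(500²+1²) = √250001 ≈ 500, ∠ = arctan(1/500) ≈ 0.11°
∠L = 45.00° − 0.41° = 44.59°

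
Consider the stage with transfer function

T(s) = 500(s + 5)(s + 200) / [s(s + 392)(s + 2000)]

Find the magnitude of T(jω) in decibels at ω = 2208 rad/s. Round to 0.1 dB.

At s = jω = j2208:
zero (s+5): 5 + j2208 → |·| = √(5²+2208²) = √4875289 ≈ 2208, ∠ = arctan(2208/5) ≈ 89.87°
zero (s+200): 200 + j2208 → |·| = √(200²+2208²) = √4915264 ≈ 2217, ∠ = arctan(2208/200) ≈ 84.82°
pole (s+392): 392 + j2208 → |·| = √(392²+2208²) = √5028928 ≈ 2242.5, ∠ = arctan(2208/392) ≈ 79.93°
pole (s+2000): 2000 + j2208 → |·| = √(2000²+2208²) = √8875264 ≈ 2979.1, ∠ = arctan(2208/2000) ≈ 47.83°
pole at origin: |s| = 2208, ∠ = 90.00° (in denominator)
|T| = 500 · 4.8951e+06 / 1.4751e+10 ≈ 0.16592
Gain = 20 log₁₀(0.16592) ≈ -15.60 dB

-15.6 dB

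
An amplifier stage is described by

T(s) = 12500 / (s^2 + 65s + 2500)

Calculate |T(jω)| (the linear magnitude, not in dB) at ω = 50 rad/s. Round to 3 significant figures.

3.85

At s = jω = j50:
quadratic: (j50)² + 65·j50 + 2500 = 0 + j3250 → |·| ≈ 3250, ∠ ≈ 90.00°
|T| = 12500 / 3250 ≈ 3.8462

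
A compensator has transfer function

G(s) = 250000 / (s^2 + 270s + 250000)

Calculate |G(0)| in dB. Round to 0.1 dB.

0.0 dB

G(0) = 250000 / 250000 = 1
20 log₁₀(1) ≈ 0.00 dB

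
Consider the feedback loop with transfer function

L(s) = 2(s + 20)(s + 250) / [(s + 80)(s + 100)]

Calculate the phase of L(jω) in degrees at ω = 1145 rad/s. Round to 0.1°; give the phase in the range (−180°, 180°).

-4.3°

At s = jω = j1145:
zero (s+20): 20 + j1145 → |·| = √(20²+1145²) = √1311425 ≈ 1145.2, ∠ = arctan(1145/20) ≈ 89.00°
zero (s+250): 250 + j1145 → |·| = √(250²+1145²) = √1373525 ≈ 1172, ∠ = arctan(1145/250) ≈ 77.68°
pole (s+80): 80 + j1145 → |·| = √(80²+1145²) = √1317425 ≈ 1147.8, ∠ = arctan(1145/80) ≈ 86.00°
pole (s+100): 100 + j1145 → |·| = √(100²+1145²) = √1321025 ≈ 1149.4, ∠ = arctan(1145/100) ≈ 85.01°
∠L = 166.68° − 171.01° = -4.33°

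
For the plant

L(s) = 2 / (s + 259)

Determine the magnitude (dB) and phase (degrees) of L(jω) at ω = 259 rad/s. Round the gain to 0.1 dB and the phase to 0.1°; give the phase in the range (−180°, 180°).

Substitute s = j259:
Numerator: 2 = 2 + j0
Denominator: (j259) + 259 = 259 + j259
|N| = √(2² + 0²) ≈ 2, ∠N ≈ 0.00°
|D| = √(259² + 259²) ≈ 366.28, ∠D ≈ 45.00°
|L| = 2 / 366.28 ≈ 0.0054603
Gain = 20 log₁₀(0.0054603) ≈ -45.26 dB
∠L = 0.00° − 45.00° = -45.00°

-45.3 dB, -45.0°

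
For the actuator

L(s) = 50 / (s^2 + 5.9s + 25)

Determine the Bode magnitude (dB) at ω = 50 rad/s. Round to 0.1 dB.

-34.0 dB

At s = jω = j50:
quadratic: (j50)² + 5.9·j50 + 25 = -2475 + j295 → |·| ≈ 2492.5, ∠ ≈ 173.20°
|L| = 50 / 2492.5 ≈ 0.02006
Gain = 20 log₁₀(0.02006) ≈ -33.95 dB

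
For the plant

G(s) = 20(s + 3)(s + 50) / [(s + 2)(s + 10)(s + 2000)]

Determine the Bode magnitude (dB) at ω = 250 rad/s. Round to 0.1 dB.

At s = jω = j250:
zero (s+3): 3 + j250 → |·| = √(3²+250²) = √62509 ≈ 250.02, ∠ = arctan(250/3) ≈ 89.31°
zero (s+50): 50 + j250 → |·| = √(50²+250²) = √65000 ≈ 254.95, ∠ = arctan(250/50) ≈ 78.69°
pole (s+2): 2 + j250 → |·| = √(2²+250²) = √62504 ≈ 250.01, ∠ = arctan(250/2) ≈ 89.54°
pole (s+10): 10 + j250 → |·| = √(10²+250²) = √62600 ≈ 250.2, ∠ = arctan(250/10) ≈ 87.71°
pole (s+2000): 2000 + j250 → |·| = √(2000²+250²) = √4062500 ≈ 2015.6, ∠ = arctan(250/2000) ≈ 7.13°
|G| = 20 · 63743 / 1.2608e+08 ≈ 0.010112
Gain = 20 log₁₀(0.010112) ≈ -39.90 dB

-39.9 dB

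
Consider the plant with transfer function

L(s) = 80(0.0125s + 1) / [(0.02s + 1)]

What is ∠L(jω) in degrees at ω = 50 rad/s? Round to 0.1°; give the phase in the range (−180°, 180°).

At ω = 50 rad/s:
zero (1 + j50·0.0125) = 1 + j0.625 → |·| ≈ 1.1792, ∠ ≈ 32.01°
pole (1 + j50·0.02) = 1 + j1 → |·| ≈ 1.4142, ∠ ≈ 45.00°
∠L = (32.01°) − (45.00°) = -12.99°

-13.0°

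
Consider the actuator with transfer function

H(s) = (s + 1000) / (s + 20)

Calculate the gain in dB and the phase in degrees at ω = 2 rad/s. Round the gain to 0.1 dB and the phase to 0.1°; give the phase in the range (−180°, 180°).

33.9 dB, -5.6°

At s = jω = j2:
zero (s+1000): 1000 + j2 → |·| = √(1000²+2²) = √1000004 ≈ 1000, ∠ = arctan(2/1000) ≈ 0.11°
pole (s+20): 20 + j2 → |·| = √(20²+2²) = √404 ≈ 20.1, ∠ = arctan(2/20) ≈ 5.71°
|H| = 1 · 1000 / 20.1 ≈ 49.751
Gain = 20 log₁₀(49.751) ≈ 33.94 dB
∠H = 0.11° − 5.71° = -5.60°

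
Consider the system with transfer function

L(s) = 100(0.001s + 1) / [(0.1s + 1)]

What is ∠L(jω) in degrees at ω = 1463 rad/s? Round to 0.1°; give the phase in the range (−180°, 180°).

At ω = 1463 rad/s:
zero (1 + j1463·0.001) = 1 + j1.463 → |·| ≈ 1.7721, ∠ ≈ 55.65°
pole (1 + j1463·0.1) = 1 + j146.3 → |·| ≈ 146.3, ∠ ≈ 89.61°
∠L = (55.65°) − (89.61°) = -33.96°

-34.0°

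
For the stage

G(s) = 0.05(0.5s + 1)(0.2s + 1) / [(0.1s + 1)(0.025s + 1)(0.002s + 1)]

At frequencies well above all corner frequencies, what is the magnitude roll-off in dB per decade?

-20 dB/decade

Each pole contributes −20 dB/decade at high frequency; each zero contributes +20 dB/decade.
Net: 2 zero(s) − 3 pole(s) → -20 dB/decade.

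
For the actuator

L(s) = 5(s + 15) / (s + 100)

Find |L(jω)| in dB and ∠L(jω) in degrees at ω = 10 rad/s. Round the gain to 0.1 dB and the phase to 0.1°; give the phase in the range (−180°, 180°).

-0.9 dB, 28.0°

At s = jω = j10:
zero (s+15): 15 + j10 → |·| = √(15²+10²) = √325 ≈ 18.028, ∠ = arctan(10/15) ≈ 33.69°
pole (s+100): 100 + j10 → |·| = √(100²+10²) = √10100 ≈ 100.5, ∠ = arctan(10/100) ≈ 5.71°
|L| = 5 · 18.028 / 100.5 ≈ 0.89692
Gain = 20 log₁₀(0.89692) ≈ -0.94 dB
∠L = 33.69° − 5.71° = 27.98°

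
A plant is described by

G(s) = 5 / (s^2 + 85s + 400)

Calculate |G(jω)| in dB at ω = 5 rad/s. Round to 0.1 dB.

Substitute s = j5:
Numerator: 5 = 5 + j0
Denominator: (j5)^2 + 85(j5) + 400 = 375 + j425
|N| = √(5² + 0²) ≈ 5, ∠N ≈ 0.00°
|D| = √(375² + 425²) ≈ 566.79, ∠D ≈ 48.58°
|G| = 5 / 566.79 ≈ 0.0088216
Gain = 20 log₁₀(0.0088216) ≈ -41.09 dB

-41.1 dB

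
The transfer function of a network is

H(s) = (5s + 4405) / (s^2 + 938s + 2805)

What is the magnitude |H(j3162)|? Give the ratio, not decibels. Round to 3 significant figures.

0.00157

Substitute s = j3162:
Numerator: 5(j3162) + 4405 = 4405 + j15810
Denominator: (j3162)^2 + 938(j3162) + 2805 = -9995439 + j2965956
|N| = √(4405² + 15810²) ≈ 16412, ∠N ≈ 74.43°
|D| = √(9995439² + 2965956²) ≈ 1.0426e+07, ∠D ≈ 163.47°
|H| = 16412 / 1.0426e+07 ≈ 0.0015741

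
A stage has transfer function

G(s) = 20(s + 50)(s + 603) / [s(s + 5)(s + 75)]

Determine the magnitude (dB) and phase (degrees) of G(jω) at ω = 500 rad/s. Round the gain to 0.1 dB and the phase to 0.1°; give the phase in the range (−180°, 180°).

At s = jω = j500:
zero (s+50): 50 + j500 → |·| = √(50²+500²) = √252500 ≈ 502.49, ∠ = arctan(500/50) ≈ 84.29°
zero (s+603): 603 + j500 → |·| = √(603²+500²) = √613609 ≈ 783.33, ∠ = arctan(500/603) ≈ 39.67°
pole (s+5): 5 + j500 → |·| = √(5²+500²) = √250025 ≈ 500.02, ∠ = arctan(500/5) ≈ 89.43°
pole (s+75): 75 + j500 → |·| = √(75²+500²) = √255625 ≈ 505.59, ∠ = arctan(500/75) ≈ 81.47°
pole at origin: |s| = 500, ∠ = 90.00° (in denominator)
|G| = 20 · 3.9362e+05 / 1.264e+08 ≈ 0.062282
Gain = 20 log₁₀(0.062282) ≈ -24.11 dB
∠G = 123.96° − 260.90° = -136.94°

-24.1 dB, -136.9°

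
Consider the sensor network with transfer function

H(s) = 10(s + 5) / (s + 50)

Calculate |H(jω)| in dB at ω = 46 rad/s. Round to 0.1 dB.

At s = jω = j46:
zero (s+5): 5 + j46 → |·| = √(5²+46²) = √2141 ≈ 46.271, ∠ = arctan(46/5) ≈ 83.80°
pole (s+50): 50 + j46 → |·| = √(50²+46²) = √4616 ≈ 67.941, ∠ = arctan(46/50) ≈ 42.61°
|H| = 10 · 46.271 / 67.941 ≈ 6.8105
Gain = 20 log₁₀(6.8105) ≈ 16.66 dB

16.7 dB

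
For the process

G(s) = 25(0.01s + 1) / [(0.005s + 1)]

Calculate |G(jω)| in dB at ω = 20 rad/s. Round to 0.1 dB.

At ω = 20 rad/s:
zero (1 + j20·0.01) = 1 + j0.2 → |·| ≈ 1.0198, ∠ ≈ 11.31°
pole (1 + j20·0.005) = 1 + j0.1 → |·| ≈ 1.005, ∠ ≈ 5.71°
|G| = 25 · 1.0198 / (1.005) ≈ 25.368
Gain = 20 log₁₀(25.368) ≈ 28.09 dB

28.1 dB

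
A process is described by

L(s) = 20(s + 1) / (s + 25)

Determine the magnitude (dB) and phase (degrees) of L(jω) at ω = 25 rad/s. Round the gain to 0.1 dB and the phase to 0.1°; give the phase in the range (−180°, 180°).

At s = jω = j25:
zero (s+1): 1 + j25 → |·| = √(1²+25²) = √626 ≈ 25.02, ∠ = arctan(25/1) ≈ 87.71°
pole (s+25): 25 + j25 → |·| = √(25²+25²) = √1250 ≈ 35.355, ∠ = arctan(25/25) ≈ 45.00°
|L| = 20 · 25.02 / 35.355 ≈ 14.154
Gain = 20 log₁₀(14.154) ≈ 23.02 dB
∠L = 87.71° − 45.00° = 42.71°

23.0 dB, 42.7°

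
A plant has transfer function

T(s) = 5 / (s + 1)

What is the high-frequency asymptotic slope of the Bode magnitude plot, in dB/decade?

Each pole contributes −20 dB/decade at high frequency; each zero contributes +20 dB/decade.
Net: 0 zero(s) − 1 pole(s) → -20 dB/decade.

-20 dB/decade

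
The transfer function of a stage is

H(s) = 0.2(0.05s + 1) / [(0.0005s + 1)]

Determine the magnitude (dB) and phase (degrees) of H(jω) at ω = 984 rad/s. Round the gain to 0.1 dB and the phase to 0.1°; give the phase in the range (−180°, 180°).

18.9 dB, 62.6°

At ω = 984 rad/s:
zero (1 + j984·0.05) = 1 + j49.2 → |·| ≈ 49.21, ∠ ≈ 88.84°
pole (1 + j984·0.0005) = 1 + j0.492 → |·| ≈ 1.1145, ∠ ≈ 26.20°
|H| = 0.2 · 49.21 / (1.1145) ≈ 8.8309
Gain = 20 log₁₀(8.8309) ≈ 18.92 dB
∠H = (88.84°) − (26.20°) = 62.64°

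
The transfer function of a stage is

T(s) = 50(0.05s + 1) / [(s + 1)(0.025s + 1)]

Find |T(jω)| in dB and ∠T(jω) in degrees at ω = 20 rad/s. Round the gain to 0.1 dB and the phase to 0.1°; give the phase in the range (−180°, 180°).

At ω = 20 rad/s:
zero (1 + j20·0.05) = 1 + j1 → |·| ≈ 1.4142, ∠ ≈ 45.00°
pole (1 + j20·1) = 1 + j20 → |·| ≈ 20.025, ∠ ≈ 87.14°
pole (1 + j20·0.025) = 1 + j0.5 → |·| ≈ 1.118, ∠ ≈ 26.57°
|T| = 50 · 1.4142 / (20.025 · 1.118) ≈ 3.1584
Gain = 20 log₁₀(3.1584) ≈ 9.99 dB
∠T = (45.00°) − (87.14° + 26.57°) = -68.71°

10.0 dB, -68.7°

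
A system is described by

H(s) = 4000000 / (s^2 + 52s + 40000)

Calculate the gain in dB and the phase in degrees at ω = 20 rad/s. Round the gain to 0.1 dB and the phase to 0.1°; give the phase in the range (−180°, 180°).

40.1 dB, -1.5°

At s = jω = j20:
quadratic: (j20)² + 52·j20 + 40000 = 39600 + j1040 → |·| ≈ 39614, ∠ ≈ 1.50°
|H| = 4000000 / 39614 ≈ 100.97
Gain = 20 log₁₀(100.97) ≈ 40.08 dB
∠H = 0.00° − 1.50° = -1.50°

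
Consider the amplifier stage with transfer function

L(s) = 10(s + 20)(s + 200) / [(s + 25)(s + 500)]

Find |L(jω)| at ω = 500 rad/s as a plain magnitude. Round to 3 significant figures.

7.61

At s = jω = j500:
zero (s+20): 20 + j500 → |·| = √(20²+500²) = √250400 ≈ 500.4, ∠ = arctan(500/20) ≈ 87.71°
zero (s+200): 200 + j500 → |·| = √(200²+500²) = √290000 ≈ 538.52, ∠ = arctan(500/200) ≈ 68.20°
pole (s+25): 25 + j500 → |·| = √(25²+500²) = √250625 ≈ 500.62, ∠ = arctan(500/25) ≈ 87.14°
pole (s+500): 500 + j500 → |·| = √(500²+500²) = √500000 ≈ 707.11, ∠ = arctan(500/500) ≈ 45.00°
|L| = 10 · 2.6948e+05 / 3.5399e+05 ≈ 7.6126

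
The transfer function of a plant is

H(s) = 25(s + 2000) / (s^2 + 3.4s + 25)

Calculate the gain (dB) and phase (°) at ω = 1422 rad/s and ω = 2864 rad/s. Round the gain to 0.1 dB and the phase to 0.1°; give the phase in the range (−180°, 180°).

ω = 1422: -30.4 dB, -144.5°; ω = 2864: -39.5 dB, -124.9°

At s = jω = j1422:
zero (s+2000): 2000 + j1422 → |·| = √(2000²+1422²) = √6022084 ≈ 2454, ∠ = arctan(1422/2000) ≈ 35.41°
quadratic: (j1422)² + 3.4·j1422 + 25 = -2022059 + j4834.8 → |·| ≈ 2.0221e+06, ∠ ≈ 179.86°
|H| = 25 · 2454 / 2.0221e+06 ≈ 0.03034
Gain = 20 log₁₀(0.03034) ≈ -30.36 dB
∠H = 35.41° − 179.86° = -144.45°

At s = jω = j2864:
zero (s+2000): 2000 + j2864 → |·| = √(2000²+2864²) = √12202496 ≈ 3493.2, ∠ = arctan(2864/2000) ≈ 55.07°
quadratic: (j2864)² + 3.4·j2864 + 25 = -8202471 + j9737.6 → |·| ≈ 8.2025e+06, ∠ ≈ 179.93°
|H| = 25 · 3493.2 / 8.2025e+06 ≈ 0.010647
Gain = 20 log₁₀(0.010647) ≈ -39.46 dB
∠H = 55.07° − 179.93° = -124.86°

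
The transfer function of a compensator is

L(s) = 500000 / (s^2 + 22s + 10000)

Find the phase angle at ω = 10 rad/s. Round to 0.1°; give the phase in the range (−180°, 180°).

-1.3°

At s = jω = j10:
quadratic: (j10)² + 22·j10 + 10000 = 9900 + j220 → |·| ≈ 9902.4, ∠ ≈ 1.27°
∠L = 0.00° − 1.27° = -1.27°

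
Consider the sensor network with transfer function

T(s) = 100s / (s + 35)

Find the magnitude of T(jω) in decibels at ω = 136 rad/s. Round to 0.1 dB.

At s = jω = j136:
zero at origin: s = j136 → |·| = 136, ∠ = 90.00°
pole (s+35): 35 + j136 → |·| = √(35²+136²) = √19721 ≈ 140.43, ∠ = arctan(136/35) ≈ 75.57°
|T| = 100 · 136 / 140.43 ≈ 96.845
Gain = 20 log₁₀(96.845) ≈ 39.72 dB

39.7 dB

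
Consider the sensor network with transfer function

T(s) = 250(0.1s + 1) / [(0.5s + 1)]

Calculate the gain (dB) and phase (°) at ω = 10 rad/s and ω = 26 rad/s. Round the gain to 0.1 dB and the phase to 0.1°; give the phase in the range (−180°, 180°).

At ω = 10 rad/s:
zero (1 + j10·0.1) = 1 + j1 → |·| ≈ 1.4142, ∠ ≈ 45.00°
pole (1 + j10·0.5) = 1 + j5 → |·| ≈ 5.099, ∠ ≈ 78.69°
|T| = 250 · 1.4142 / (5.099) ≈ 69.337
Gain = 20 log₁₀(69.337) ≈ 36.82 dB
∠T = (45.00°) − (78.69°) = -33.69°

At ω = 26 rad/s:
zero (1 + j26·0.1) = 1 + j2.6 → |·| ≈ 2.7857, ∠ ≈ 68.96°
pole (1 + j26·0.5) = 1 + j13 → |·| ≈ 13.038, ∠ ≈ 85.60°
|T| = 250 · 2.7857 / (13.038) ≈ 53.415
Gain = 20 log₁₀(53.415) ≈ 34.55 dB
∠T = (68.96°) − (85.60°) = -16.64°

ω = 10: 36.8 dB, -33.7°; ω = 26: 34.6 dB, -16.6°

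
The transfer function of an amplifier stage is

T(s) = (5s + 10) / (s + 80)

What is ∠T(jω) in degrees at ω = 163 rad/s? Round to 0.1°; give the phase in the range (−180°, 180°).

Substitute s = j163:
Numerator: 5(j163) + 10 = 10 + j815
Denominator: (j163) + 80 = 80 + j163
|N| = √(10² + 815²) ≈ 815.06, ∠N ≈ 89.30°
|D| = √(80² + 163²) ≈ 181.57, ∠D ≈ 63.86°
∠T = 89.30° − 63.86° = 25.44°

25.4°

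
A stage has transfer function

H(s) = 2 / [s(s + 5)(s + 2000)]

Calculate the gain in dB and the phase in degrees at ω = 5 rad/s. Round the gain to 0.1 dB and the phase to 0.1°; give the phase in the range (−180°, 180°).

At s = jω = j5:
pole (s+5): 5 + j5 → |·| = √(5²+5²) = √50 ≈ 7.0711, ∠ = arctan(5/5) ≈ 45.00°
pole (s+2000): 2000 + j5 → |·| = √(2000²+5²) = √4000025 ≈ 2000, ∠ = arctan(5/2000) ≈ 0.14°
pole at origin: |s| = 5, ∠ = 90.00° (in denominator)
|H| = 2 / 70711 ≈ 2.8284e-05
Gain = 20 log₁₀(2.8284e-05) ≈ -90.97 dB
∠H = 0.00° − 135.14° = -135.14°

-91.0 dB, -135.1°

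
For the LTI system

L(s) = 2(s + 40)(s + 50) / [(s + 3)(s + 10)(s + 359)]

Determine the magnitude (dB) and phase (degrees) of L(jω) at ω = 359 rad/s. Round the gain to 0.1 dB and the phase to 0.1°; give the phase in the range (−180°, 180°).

-48.0 dB, -57.2°

At s = jω = j359:
zero (s+40): 40 + j359 → |·| = √(40²+359²) = √130481 ≈ 361.22, ∠ = arctan(359/40) ≈ 83.64°
zero (s+50): 50 + j359 → |·| = √(50²+359²) = √131381 ≈ 362.47, ∠ = arctan(359/50) ≈ 82.07°
pole (s+3): 3 + j359 → |·| = √(3²+359²) = √128890 ≈ 359.01, ∠ = arctan(359/3) ≈ 89.52°
pole (s+10): 10 + j359 → |·| = √(10²+359²) = √128981 ≈ 359.14, ∠ = arctan(359/10) ≈ 88.40°
pole (s+359): 359 + j359 → |·| = √(359²+359²) = √257762 ≈ 507.7, ∠ = arctan(359/359) ≈ 45.00°
|L| = 2 · 1.3093e+05 / 6.546e+07 ≈ 0.0040003
Gain = 20 log₁₀(0.0040003) ≈ -47.96 dB
∠L = 165.71° − 222.92° = -57.21°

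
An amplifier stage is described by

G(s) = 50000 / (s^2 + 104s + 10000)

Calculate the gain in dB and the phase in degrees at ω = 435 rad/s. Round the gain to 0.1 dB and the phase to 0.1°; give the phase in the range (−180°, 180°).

At s = jω = j435:
quadratic: (j435)² + 104·j435 + 10000 = -179225 + j45240 → |·| ≈ 1.8485e+05, ∠ ≈ 165.83°
|G| = 50000 / 1.8485e+05 ≈ 0.27049
Gain = 20 log₁₀(0.27049) ≈ -11.36 dB
∠G = 0.00° − 165.83° = -165.83°

-11.4 dB, -165.8°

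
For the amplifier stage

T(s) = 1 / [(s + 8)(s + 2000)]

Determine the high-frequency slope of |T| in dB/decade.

-40 dB/decade

Each pole contributes −20 dB/decade at high frequency; each zero contributes +20 dB/decade.
Net: 0 zero(s) − 2 pole(s) → -40 dB/decade.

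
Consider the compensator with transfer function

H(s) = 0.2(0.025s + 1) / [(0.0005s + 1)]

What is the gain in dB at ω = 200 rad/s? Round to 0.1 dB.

0.1 dB

At ω = 200 rad/s:
zero (1 + j200·0.025) = 1 + j5 → |·| ≈ 5.099, ∠ ≈ 78.69°
pole (1 + j200·0.0005) = 1 + j0.1 → |·| ≈ 1.005, ∠ ≈ 5.71°
|H| = 0.2 · 5.099 / (1.005) ≈ 1.0147
Gain = 20 log₁₀(1.0147) ≈ 0.13 dB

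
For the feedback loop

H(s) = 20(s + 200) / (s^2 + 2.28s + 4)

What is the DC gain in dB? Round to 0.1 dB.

H(0) = 20·200 / 4 = 1000
20 log₁₀(1000) ≈ 60.00 dB

60.0 dB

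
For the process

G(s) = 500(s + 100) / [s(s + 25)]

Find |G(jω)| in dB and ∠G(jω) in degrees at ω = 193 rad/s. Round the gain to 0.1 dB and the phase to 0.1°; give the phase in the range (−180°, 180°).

9.2 dB, -110.0°

At s = jω = j193:
zero (s+100): 100 + j193 → |·| = √(100²+193²) = √47249 ≈ 217.37, ∠ = arctan(193/100) ≈ 62.61°
pole (s+25): 25 + j193 → |·| = √(25²+193²) = √37874 ≈ 194.61, ∠ = arctan(193/25) ≈ 82.62°
pole at origin: |s| = 193, ∠ = 90.00° (in denominator)
|G| = 500 · 217.37 / 37560 ≈ 2.8936
Gain = 20 log₁₀(2.8936) ≈ 9.23 dB
∠G = 62.61° − 172.62° = -110.01°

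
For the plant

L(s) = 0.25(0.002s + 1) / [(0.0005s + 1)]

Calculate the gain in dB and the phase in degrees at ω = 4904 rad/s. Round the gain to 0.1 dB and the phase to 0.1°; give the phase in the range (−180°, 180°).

-0.6 dB, 16.4°

At ω = 4904 rad/s:
zero (1 + j4904·0.002) = 1 + j9.808 → |·| ≈ 9.8588, ∠ ≈ 84.18°
pole (1 + j4904·0.0005) = 1 + j2.452 → |·| ≈ 2.6481, ∠ ≈ 67.81°
|L| = 0.25 · 9.8588 / (2.6481) ≈ 0.93074
Gain = 20 log₁₀(0.93074) ≈ -0.62 dB
∠L = (84.18°) − (67.81°) = 16.37°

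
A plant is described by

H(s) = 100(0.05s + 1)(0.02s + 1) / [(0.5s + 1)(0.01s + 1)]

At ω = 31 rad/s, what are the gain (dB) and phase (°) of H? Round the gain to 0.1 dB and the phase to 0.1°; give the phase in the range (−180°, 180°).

At ω = 31 rad/s:
zero (1 + j31·0.05) = 1 + j1.55 → |·| ≈ 1.8446, ∠ ≈ 57.17°
zero (1 + j31·0.02) = 1 + j0.62 → |·| ≈ 1.1766, ∠ ≈ 31.80°
pole (1 + j31·0.5) = 1 + j15.5 → |·| ≈ 15.532, ∠ ≈ 86.31°
pole (1 + j31·0.01) = 1 + j0.31 → |·| ≈ 1.0469, ∠ ≈ 17.22°
|H| = 100 · 1.8446 · 1.1766 / (15.532 · 1.0469) ≈ 13.347
Gain = 20 log₁₀(13.347) ≈ 22.51 dB
∠H = (57.17° + 31.80°) − (86.31° + 17.22°) = -14.56°

22.5 dB, -14.6°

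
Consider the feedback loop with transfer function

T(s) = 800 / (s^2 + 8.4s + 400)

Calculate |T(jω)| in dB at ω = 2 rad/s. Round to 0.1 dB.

At s = jω = j2:
quadratic: (j2)² + 8.4·j2 + 400 = 396 + j16.8 → |·| ≈ 396.36, ∠ ≈ 2.43°
|T| = 800 / 396.36 ≈ 2.0184
Gain = 20 log₁₀(2.0184) ≈ 6.10 dB

6.1 dB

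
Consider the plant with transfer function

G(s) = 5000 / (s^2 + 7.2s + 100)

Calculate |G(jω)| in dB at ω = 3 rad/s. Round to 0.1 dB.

34.6 dB

At s = jω = j3:
quadratic: (j3)² + 7.2·j3 + 100 = 91 + j21.6 → |·| ≈ 93.528, ∠ ≈ 13.35°
|G| = 5000 / 93.528 ≈ 53.46
Gain = 20 log₁₀(53.46) ≈ 34.56 dB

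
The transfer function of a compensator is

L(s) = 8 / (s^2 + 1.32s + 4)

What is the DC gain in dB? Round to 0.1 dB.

6.0 dB

L(0) = 8 / 4 = 2
20 log₁₀(2) ≈ 6.02 dB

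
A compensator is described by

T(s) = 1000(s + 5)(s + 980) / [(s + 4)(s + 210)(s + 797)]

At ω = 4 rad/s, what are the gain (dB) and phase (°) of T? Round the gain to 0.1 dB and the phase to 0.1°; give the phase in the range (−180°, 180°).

16.4 dB, -7.5°

At s = jω = j4:
zero (s+5): 5 + j4 → |·| = √(5²+4²) = √41 ≈ 6.4031, ∠ = arctan(4/5) ≈ 38.66°
zero (s+980): 980 + j4 → |·| = √(980²+4²) = √960416 ≈ 980.01, ∠ = arctan(4/980) ≈ 0.23°
pole (s+4): 4 + j4 → |·| = √(4²+4²) = √32 ≈ 5.6569, ∠ = arctan(4/4) ≈ 45.00°
pole (s+210): 210 + j4 → |·| = √(210²+4²) = √44116 ≈ 210.04, ∠ = arctan(4/210) ≈ 1.09°
pole (s+797): 797 + j4 → |·| = √(797²+4²) = √635225 ≈ 797.01, ∠ = arctan(4/797) ≈ 0.29°
|T| = 1000 · 6275.1 / 9.4699e+05 ≈ 6.6264
Gain = 20 log₁₀(6.6264) ≈ 16.43 dB
∠T = 38.89° − 46.38° = -7.49°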